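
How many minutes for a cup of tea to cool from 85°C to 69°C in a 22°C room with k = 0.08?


From T(t) = T_a + (T₀ - T_a)e^(-kt), set T(t) = 69:
(69 - 22) / (85 - 22) = e^(-0.08t), so t = -ln(0.746)/0.08 ≈ 3.7 minutes.


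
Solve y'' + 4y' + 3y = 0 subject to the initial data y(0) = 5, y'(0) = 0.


Characteristic roots of r² + 4r + 3 = 0 are -3, -1.
General solution y = c₁ e^(-3x) + c₂ e^(-x).
Apply y(0) = 5: c₁ + c₂ = 5. Apply y'(0) = 0: -3 c₁ - 1 c₂ = 0.
Solve: c₁ = -5/2, c₂ = 15/2.
Particular solution: y = -(5/2)e^(-3x) + (15/2)e^(-x).


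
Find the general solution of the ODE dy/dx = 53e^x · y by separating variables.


Separate variables: dy/y = 53e^x dx.
Integrate: ln|y| = 53e^x + C₀.
Exponentiate: y = Ce^(53e^x).


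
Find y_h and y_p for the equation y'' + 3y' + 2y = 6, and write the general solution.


Characteristic roots of r² + 3r + 2 = 0 are -2, -1.
y_h = C₁e^(-2x) + C₂e^(-x).
Constant forcing; try y_p = A. Then 2A = 6 ⇒ A = 3.
General solution: y = C₁e^(-2x) + C₂e^(-x) + 3.


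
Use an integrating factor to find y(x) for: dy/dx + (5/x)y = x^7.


P(x) = 5/x ⇒ μ = x^5.
(x^5 y)' = x^12 ⇒ x^5 y = x^13/(13) + C.
Solve for y: y = (1/13)x^8 + C/x^5.


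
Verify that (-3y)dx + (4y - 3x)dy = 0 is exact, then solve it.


Check exactness: ∂M/∂y = -3 and ∂N/∂x = -3; equal, so the equation is exact.
Integrate M with respect to x (treating y as constant): ∫M dx = -3xy + h(y).
Differentiate w.r.t. y and set equal to N: the x-dependent terms already match, leaving h'(y) = 4y. Integrate: h(y) = 2y^2.
So F(x,y) = 2y^2 - 3xy.
General solution: 2y^2 - 3xy = C.


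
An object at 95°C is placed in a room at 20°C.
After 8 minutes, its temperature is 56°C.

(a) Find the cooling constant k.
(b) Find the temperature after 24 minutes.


Newton's law: T(t) = T_a + (T₀ - T_a)e^(-kt).
(a) Use T(8) = 56: (56 - 20)/(95 - 20) = e^(-k·8), so k = -ln(0.480)/8 ≈ 0.0917.
(b) Apply k to t = 24: T(24) = 20 + (75)e^(-2.202) ≈ 28.3°C.


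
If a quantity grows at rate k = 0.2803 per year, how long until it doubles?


Exponential growth: P(t) = P₀ e^(0.2803t). Set P(t)/P₀ = 2: e^(0.2803t) = 2.
Solve: t = ln(2)/0.2803 ≈ 2.47 years.


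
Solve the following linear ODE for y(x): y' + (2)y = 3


P(x) = 2, Q(x) = 3; integrating factor μ = e^(2x).
(μ y)' = 3e^(2x) ⇒ μ y = (3/2)e^(2x) + C.
Divide by μ: y = 3/2 + Ce^(-2x).


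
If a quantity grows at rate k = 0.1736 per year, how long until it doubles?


Exponential growth: P(t) = P₀ e^(0.1736t). Set P(t)/P₀ = 2: e^(0.1736t) = 2.
Solve: t = ln(2)/0.1736 ≈ 3.99 years.


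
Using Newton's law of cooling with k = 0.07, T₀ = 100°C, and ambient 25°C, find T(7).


Newton's law: dT/dt = -k(T - T_a) has solution T(t) = T_a + (T₀ - T_a)e^(-kt).
Plug in T_a = 25, T₀ = 100, k = 0.07, t = 7: T(7) = 25 + (75)e^(-0.49) ≈ 70.9°C.


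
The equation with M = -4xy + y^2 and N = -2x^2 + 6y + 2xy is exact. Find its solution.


Check exactness: ∂M/∂y = -4x + 2y and ∂N/∂x = -4x + 2y; equal, so the equation is exact.
Integrate M with respect to x (treating y as constant): ∫M dx = -2x^2y + xy^2 + h(y).
Differentiate w.r.t. y and set equal to N: the x-dependent terms already match, leaving h'(y) = 6y. Integrate: h(y) = 3y^2.
So F(x,y) = -2x^2y + 3y^2 + xy^2.
General solution: -2x^2y + 3y^2 + xy^2 = C.


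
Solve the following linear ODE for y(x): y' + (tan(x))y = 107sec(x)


P(x) = tan(x) ⇒ μ = e^(∫tan(x)dx) = sec(x).
(sec(x) y)' = 107sec²(x) ⇒ sec(x) y = 107tan(x) + C.
Multiply by cos(x): y = 107sin(x) + C·cos(x).


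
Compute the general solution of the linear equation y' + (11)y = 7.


P(x) = 11, Q(x) = 7; integrating factor μ = e^(11x).
(μ y)' = 7e^(11x) ⇒ μ y = (7/11)e^(11x) + C.
Divide by μ: y = 7/11 + Ce^(-11x).


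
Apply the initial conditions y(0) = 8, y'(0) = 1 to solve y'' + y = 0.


Characteristic roots of r² + 1 = 0 are ±1i, so y = C₁cos(x) + C₂sin(x).
Apply y(0) = 8: C₁ = 8. Differentiate and apply y'(0) = 1: 1·C₂ = 1, so C₂ = 1.
Particular solution: y = 8cos(x) + sin(x).


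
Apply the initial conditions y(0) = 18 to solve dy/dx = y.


General solution of y' = y is y = Ce^(x).
Apply y(0) = 18: C = 18.
Particular solution: y = 18e^(x).


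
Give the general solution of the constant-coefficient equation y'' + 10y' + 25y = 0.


Characteristic equation: r² + 10r + 25 = 0, i.e. (r + 5)² = 0.
Repeated root r = -5; include an x factor for the second linearly independent solution.
General solution: y = (C₁ + C₂x)e^(-5x).


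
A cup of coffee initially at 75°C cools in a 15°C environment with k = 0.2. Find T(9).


Newton's law: dT/dt = -k(T - T_a) has solution T(t) = T_a + (T₀ - T_a)e^(-kt).
Plug in T_a = 15, T₀ = 75, k = 0.2, t = 9: T(9) = 15 + (60)e^(-1.80) ≈ 24.9°C.


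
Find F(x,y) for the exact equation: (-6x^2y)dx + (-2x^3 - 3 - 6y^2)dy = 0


Check exactness: ∂M/∂y = -6x^2 and ∂N/∂x = -6x^2; equal, so the equation is exact.
Integrate M with respect to x (treating y as constant): ∫M dx = -2x^3y + h(y).
Differentiate w.r.t. y and set equal to N: the x-dependent terms already match, leaving h'(y) = -3 - 6y^2. Integrate: h(y) = -3y - 2y^3.
So F(x,y) = -2x^3y - 3y - 2y^3.
General solution: -2x^3y - 3y - 2y^3 = C.


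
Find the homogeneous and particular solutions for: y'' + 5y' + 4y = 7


Characteristic roots of r² + 5r + 4 = 0 are -4, -1.
y_h = C₁e^(-4x) + C₂e^(-x).
Constant forcing; try y_p = A. Then 4A = 7 ⇒ A = 7/4.
General solution: y = C₁e^(-4x) + C₂e^(-x) + 7/4.


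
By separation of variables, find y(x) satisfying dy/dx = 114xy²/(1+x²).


Separate: dy/y² = 114x/(1+x²) dx.
Integrate LHS: ∫ dy/y² = -1/y.
Integrate RHS via u = 1+x²: 57ln(1+x²) + C.
Result: -1/y = 57ln(1+x²) + C.


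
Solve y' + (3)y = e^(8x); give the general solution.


P(x) = 3 ⇒ μ = e^(3x).
(μ y)' = e^(11x) ⇒ μ y = e^(11x)/11 + C.
Divide by μ: y = (1/11)e^(8x) + Ce^(-3x).


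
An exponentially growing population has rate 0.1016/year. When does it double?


Exponential growth: P(t) = P₀ e^(0.1016t). Set P(t)/P₀ = 2: e^(0.1016t) = 2.
Solve: t = ln(2)/0.1016 ≈ 6.82 years.


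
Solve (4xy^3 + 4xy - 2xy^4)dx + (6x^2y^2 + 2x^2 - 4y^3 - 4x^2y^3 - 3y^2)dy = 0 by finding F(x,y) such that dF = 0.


Check exactness: ∂M/∂y = 12xy^2 + 4x - 8xy^3 and ∂N/∂x = 12xy^2 + 4x - 8xy^3; equal, so the equation is exact.
Integrate M with respect to x (treating y as constant): ∫M dx = 2x^2y^3 + 2x^2y - x^2y^4 + h(y).
Differentiate w.r.t. y and set equal to N: the x-dependent terms already match, leaving h'(y) = -4y^3 - 3y^2. Integrate: h(y) = -y^4 - y^3.
So F(x,y) = 2x^2y^3 + 2x^2y - y^4 - x^2y^4 - y^3.
General solution: 2x^2y^3 + 2x^2y - y^4 - x^2y^4 - y^3 = C.


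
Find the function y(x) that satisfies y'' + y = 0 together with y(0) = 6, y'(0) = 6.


Characteristic roots of r² + 1 = 0 are ±1i, so y = C₁cos(x) + C₂sin(x).
Apply y(0) = 6: C₁ = 6. Differentiate and apply y'(0) = 6: 1·C₂ = 6, so C₂ = 6.
Particular solution: y = 6cos(x) + 6sin(x).


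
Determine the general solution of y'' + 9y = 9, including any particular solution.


Homogeneous part: r² + 9 = 0 ⇒ r = ±3i, so y_h = C₁cos(3x) + C₂sin(3x).
Try constant y_p = A; plug in: 9A = 9 ⇒ A = 1.
General solution: y = C₁cos(3x) + C₂sin(3x) + 1.


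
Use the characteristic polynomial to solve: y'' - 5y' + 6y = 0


Characteristic equation: r² - 5r + 6 = 0.
Factor: (r - 2)(r - 3) = 0 ⇒ r = 2, 3 (distinct real).
General solution: y = C₁e^(2x) + C₂e^(3x).


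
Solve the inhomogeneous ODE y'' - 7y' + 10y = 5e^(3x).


Characteristic roots of r² - 7r + 10 = 0 are 2, 5.
y_h = C₁e^(2x) + C₂e^(5x).
Forcing exponent 3 is not a characteristic root; try y_p = Ae^(3x).
Substitute: A·(9 + (-7)·3 + (10)) = A·-2 = 5, so A = -5/2.
General solution: y = C₁e^(2x) + C₂e^(5x) - (5/2)e^(3x).


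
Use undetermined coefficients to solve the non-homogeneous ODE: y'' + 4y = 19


Homogeneous part: r² + 4 = 0 ⇒ r = ±2i, so y_h = C₁cos(2x) + C₂sin(2x).
Try constant y_p = A; plug in: 4A = 19 ⇒ A = 19/4.
General solution: y = C₁cos(2x) + C₂sin(2x) + 19/4.


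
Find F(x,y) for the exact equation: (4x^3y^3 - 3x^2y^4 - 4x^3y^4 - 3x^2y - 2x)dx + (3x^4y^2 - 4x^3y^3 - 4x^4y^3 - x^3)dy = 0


Check exactness: ∂M/∂y = 12x^3y^2 - 12x^2y^3 - 16x^3y^3 - 3x^2 and ∂N/∂x = 12x^3y^2 - 12x^2y^3 - 16x^3y^3 - 3x^2; equal, so the equation is exact.
Integrate M with respect to x (treating y as constant): ∫M dx = x^4y^3 - x^3y^4 - x^4y^4 - x^3y - x^2 + h(y).
Differentiate w.r.t. y and set equal to N: all terms match, so h'(y) = 0 and h is a constant absorbed into C.
General solution: x^4y^3 - x^3y^4 - x^4y^4 - x^3y - x^2 = C.


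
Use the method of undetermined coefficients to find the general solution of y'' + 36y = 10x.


Homogeneous: r² + 36 = 0 ⇒ r = ±6i, y_h = C₁cos(6x) + C₂sin(6x).
Polynomial forcing; try y_p = Ax + B. Then y_p'' + 36 y_p = 36(Ax + B) = 10x, so B = 0 and A = 5/18.
General solution: y = C₁cos(6x) + C₂sin(6x) + (5/18)x.


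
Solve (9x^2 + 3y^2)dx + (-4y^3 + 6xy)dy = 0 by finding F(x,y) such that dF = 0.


Check exactness: ∂M/∂y = 6y and ∂N/∂x = 6y; equal, so the equation is exact.
Integrate M with respect to x (treating y as constant): ∫M dx = 3x^3 + 3xy^2 + h(y).
Differentiate w.r.t. y and set equal to N: the x-dependent terms already match, leaving h'(y) = -4y^3. Integrate: h(y) = -y^4.
So F(x,y) = -y^4 + 3x^3 + 3xy^2.
General solution: -y^4 + 3x^3 + 3xy^2 = C.


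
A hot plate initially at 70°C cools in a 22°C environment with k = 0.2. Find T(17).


Newton's law: dT/dt = -k(T - T_a) has solution T(t) = T_a + (T₀ - T_a)e^(-kt).
Plug in T_a = 22, T₀ = 70, k = 0.2, t = 17: T(17) = 22 + (48)e^(-3.40) ≈ 23.6°C.


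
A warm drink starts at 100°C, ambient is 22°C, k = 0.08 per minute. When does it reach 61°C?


From T(t) = T_a + (T₀ - T_a)e^(-kt), set T(t) = 61:
(61 - 22) / (100 - 22) = e^(-0.08t), so t = -ln(0.500)/0.08 ≈ 8.7 minutes.


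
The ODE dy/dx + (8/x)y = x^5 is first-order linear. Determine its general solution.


P(x) = 8/x ⇒ μ = x^8.
(x^8 y)' = x^13 ⇒ x^8 y = x^14/(14) + C.
Solve for y: y = (1/14)x^6 + C/x^8.


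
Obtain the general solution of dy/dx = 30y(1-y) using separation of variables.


Separate: dy/[y(1-y)] = 30 dx.
Partial fractions: 1/[y(1-y)] = 1/y + 1/(1-y).
Integrate: ln|y/(1-y)| = 30x + C₀.
Solve for y: y = 1/(1 + Ce^(-30x)).


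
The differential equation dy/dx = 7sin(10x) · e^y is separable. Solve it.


Separate: e^(-y) dy = 7sin(10x) dx.
Integrate: -e^(-y) = -(7/10)cos(10x) + C₀.
Rearrange: e^(-y) = (7/10)cos(10x) + C.


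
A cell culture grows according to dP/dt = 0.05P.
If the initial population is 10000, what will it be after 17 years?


The ODE dP/dt = 0.05P has solution P(t) = P(0)e^(0.05t).
Substitute P(0) = 10000 and t = 17: P(17) = 10000 e^(0.85) ≈ 23396.


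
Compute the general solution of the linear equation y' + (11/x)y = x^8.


P(x) = 11/x ⇒ μ = x^11.
(x^11 y)' = x^19 ⇒ x^11 y = x^20/(20) + C.
Solve for y: y = (1/20)x^9 + C/x^11.


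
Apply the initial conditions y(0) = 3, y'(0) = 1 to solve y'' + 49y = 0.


Characteristic roots of r² + 49 = 0 are ±7i, so y = C₁cos(7x) + C₂sin(7x).
Apply y(0) = 3: C₁ = 3. Differentiate and apply y'(0) = 1: 7·C₂ = 1, so C₂ = 1/7.
Particular solution: y = 3cos(7x) + (1/7)sin(7x).


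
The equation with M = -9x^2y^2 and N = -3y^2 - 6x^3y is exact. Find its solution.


Check exactness: ∂M/∂y = -18x^2y and ∂N/∂x = -18x^2y; equal, so the equation is exact.
Integrate M with respect to x (treating y as constant): ∫M dx = -3x^3y^2 + h(y).
Differentiate w.r.t. y and set equal to N: the x-dependent terms already match, leaving h'(y) = -3y^2. Integrate: h(y) = -y^3.
So F(x,y) = -y^3 - 3x^3y^2.
General solution: -y^3 - 3x^3y^2 = C.


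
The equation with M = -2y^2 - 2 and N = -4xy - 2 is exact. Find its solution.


Check exactness: ∂M/∂y = -4y and ∂N/∂x = -4y; equal, so the equation is exact.
Integrate M with respect to x (treating y as constant): ∫M dx = -2xy^2 - 2x + h(y).
Differentiate w.r.t. y and set equal to N: the x-dependent terms already match, leaving h'(y) = -2. Integrate: h(y) = -2y.
So F(x,y) = -2xy^2 - 2y - 2x.
General solution: -2xy^2 - 2y - 2x = C.


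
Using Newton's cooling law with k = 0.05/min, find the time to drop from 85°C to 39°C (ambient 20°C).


From T(t) = T_a + (T₀ - T_a)e^(-kt), set T(t) = 39:
(39 - 20) / (85 - 20) = e^(-0.05t), so t = -ln(0.292)/0.05 ≈ 24.6 minutes.


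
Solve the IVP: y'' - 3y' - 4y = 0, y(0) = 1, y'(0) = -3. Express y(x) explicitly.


Characteristic roots of r² - 3r - 4 = 0 are -1, 4.
General solution y = c₁ e^(-x) + c₂ e^(4x).
Apply y(0) = 1: c₁ + c₂ = 1. Apply y'(0) = -3: -1 c₁ + 4 c₂ = -3.
Solve: c₁ = 7/5, c₂ = -2/5.
Particular solution: y = (7/5)e^(-x) - (2/5)e^(4x).


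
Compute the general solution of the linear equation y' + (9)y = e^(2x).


P(x) = 9 ⇒ μ = e^(9x).
(μ y)' = e^(11x) ⇒ μ y = e^(11x)/11 + C.
Divide by μ: y = (1/11)e^(2x) + Ce^(-9x).


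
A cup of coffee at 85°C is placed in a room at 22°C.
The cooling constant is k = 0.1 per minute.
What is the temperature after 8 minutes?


Newton's law: dT/dt = -k(T - T_a) has solution T(t) = T_a + (T₀ - T_a)e^(-kt).
Plug in T_a = 22, T₀ = 85, k = 0.1, t = 8: T(8) = 22 + (63)e^(-0.80) ≈ 50.3°C.


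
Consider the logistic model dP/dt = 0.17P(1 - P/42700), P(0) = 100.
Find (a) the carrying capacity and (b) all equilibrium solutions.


Logistic ODE dP/dt = 0.17P(1 - P/42700) has equilibria where dP/dt = 0, i.e. P = 0 or P = 42700.
The coefficient (1 - P/K) = 0 when P = K, identifying K = 42700 as the carrying capacity.
(a) K = 42700; (b) equilibria P = 0 and P = 42700.


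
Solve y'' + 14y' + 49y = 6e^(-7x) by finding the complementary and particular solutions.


Characteristic polynomial (r + 7)² = 0; repeated root r = -7.
y_h = (C₁ + C₂x)e^(-7x). Forcing matches the repeated root (resonance), so try y_p = Ax² e^(-7x).
Substitute and solve for A: 2A = 6, so A = 3.
General solution: y = (C₁ + C₂x + 3x²)e^(-7x).


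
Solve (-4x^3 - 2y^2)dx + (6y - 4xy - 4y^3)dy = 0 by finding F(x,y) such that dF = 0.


Check exactness: ∂M/∂y = -4y and ∂N/∂x = -4y; equal, so the equation is exact.
Integrate M with respect to x (treating y as constant): ∫M dx = -x^4 - 2xy^2 + h(y).
Differentiate w.r.t. y and set equal to N: the x-dependent terms already match, leaving h'(y) = 6y - 4y^3. Integrate: h(y) = 3y^2 - y^4.
So F(x,y) = -x^4 + 3y^2 - 2xy^2 - y^4.
General solution: -x^4 + 3y^2 - 2xy^2 - y^4 = C.


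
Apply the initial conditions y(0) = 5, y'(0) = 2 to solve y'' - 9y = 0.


Characteristic roots of r² - 9 = 0 are 3, -3.
General solution y = c₁ e^(3x) + c₂ e^(-3x).
Apply y(0) = 5: c₁ + c₂ = 5. Apply y'(0) = 2: 3 c₁ - 3 c₂ = 2.
Solve: c₁ = 17/6, c₂ = 13/6.
Particular solution: y = (17/6)e^(3x) + (13/6)e^(-3x).


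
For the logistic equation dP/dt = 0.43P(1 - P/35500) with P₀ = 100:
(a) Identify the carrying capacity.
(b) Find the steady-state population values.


Logistic ODE dP/dt = 0.43P(1 - P/35500) has equilibria where dP/dt = 0, i.e. P = 0 or P = 35500.
The coefficient (1 - P/K) = 0 when P = K, identifying K = 35500 as the carrying capacity.
(a) K = 35500; (b) equilibria P = 0 and P = 35500.


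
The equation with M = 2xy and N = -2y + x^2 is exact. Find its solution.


Check exactness: ∂M/∂y = 2x and ∂N/∂x = 2x; equal, so the equation is exact.
Integrate M with respect to x (treating y as constant): ∫M dx = x^2y + h(y).
Differentiate w.r.t. y and set equal to N: the x-dependent terms already match, leaving h'(y) = -2y. Integrate: h(y) = -y^2.
So F(x,y) = -y^2 + x^2y.
General solution: -y^2 + x^2y = C.


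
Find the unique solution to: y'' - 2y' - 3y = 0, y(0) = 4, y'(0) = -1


Characteristic roots of r² - 2r - 3 = 0 are -1, 3.
General solution y = c₁ e^(-x) + c₂ e^(3x).
Apply y(0) = 4: c₁ + c₂ = 4. Apply y'(0) = -1: -1 c₁ + 3 c₂ = -1.
Solve: c₁ = 13/4, c₂ = 3/4.
Particular solution: y = (13/4)e^(-x) + (3/4)e^(3x).


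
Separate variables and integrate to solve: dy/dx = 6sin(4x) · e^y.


Separate: e^(-y) dy = 6sin(4x) dx.
Integrate: -e^(-y) = -(3/2)cos(4x) + C₀.
Rearrange: e^(-y) = (3/2)cos(4x) + C.


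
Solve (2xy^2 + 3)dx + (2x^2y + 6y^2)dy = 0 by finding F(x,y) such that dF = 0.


Check exactness: ∂M/∂y = 4xy and ∂N/∂x = 4xy; equal, so the equation is exact.
Integrate M with respect to x (treating y as constant): ∫M dx = x^2y^2 + 3x + h(y).
Differentiate w.r.t. y and set equal to N: the x-dependent terms already match, leaving h'(y) = 6y^2. Integrate: h(y) = 2y^3.
So F(x,y) = x^2y^2 + 3x + 2y^3.
General solution: x^2y^2 + 3x + 2y^3 = C.


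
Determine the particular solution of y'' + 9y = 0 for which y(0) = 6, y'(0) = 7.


Characteristic roots of r² + 9 = 0 are ±3i, so y = C₁cos(3x) + C₂sin(3x).
Apply y(0) = 6: C₁ = 6. Differentiate and apply y'(0) = 7: 3·C₂ = 7, so C₂ = 7/3.
Particular solution: y = 6cos(3x) + (7/3)sin(3x).


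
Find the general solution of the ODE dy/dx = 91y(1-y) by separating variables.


Separate: dy/[y(1-y)] = 91 dx.
Partial fractions: 1/[y(1-y)] = 1/y + 1/(1-y).
Integrate: ln|y/(1-y)| = 91x + C₀.
Solve for y: y = 1/(1 + Ce^(-91x)).


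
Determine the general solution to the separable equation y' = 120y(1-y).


Separate: dy/[y(1-y)] = 120 dx.
Partial fractions: 1/[y(1-y)] = 1/y + 1/(1-y).
Integrate: ln|y/(1-y)| = 120x + C₀.
Solve for y: y = 1/(1 + Ce^(-120x)).


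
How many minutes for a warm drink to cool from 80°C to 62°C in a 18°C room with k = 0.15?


From T(t) = T_a + (T₀ - T_a)e^(-kt), set T(t) = 62:
(62 - 18) / (80 - 18) = e^(-0.15t), so t = -ln(0.710)/0.15 ≈ 2.3 minutes.


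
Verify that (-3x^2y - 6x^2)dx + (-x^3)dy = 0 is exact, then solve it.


Check exactness: ∂M/∂y = -3x^2 and ∂N/∂x = -3x^2; equal, so the equation is exact.
Integrate M with respect to x (treating y as constant): ∫M dx = -x^3y - 2x^3 + h(y).
Differentiate w.r.t. y and set equal to N: all terms match, so h'(y) = 0 and h is a constant absorbed into C.
General solution: -x^3y - 2x^3 = C.


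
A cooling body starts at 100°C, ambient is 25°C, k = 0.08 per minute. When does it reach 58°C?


From T(t) = T_a + (T₀ - T_a)e^(-kt), set T(t) = 58:
(58 - 25) / (100 - 25) = e^(-0.08t), so t = -ln(0.440)/0.08 ≈ 10.3 minutes.


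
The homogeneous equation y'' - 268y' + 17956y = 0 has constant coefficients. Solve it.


Characteristic equation: r² - 268r + 17956 = 0, i.e. (r - 134)² = 0.
Repeated root r = 134; include an x factor for the second linearly independent solution.
General solution: y = (C₁ + C₂x)e^(134x).


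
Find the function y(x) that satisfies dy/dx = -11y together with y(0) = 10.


General solution of y' = -11y is y = Ce^(-11x).
Apply y(0) = 10: C = 10.
Particular solution: y = 10e^(-11x).


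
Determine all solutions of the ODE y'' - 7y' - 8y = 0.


Characteristic equation: r² - 7r - 8 = 0.
Factor: (r + 1)(r - 8) = 0 ⇒ r = -1, 8 (distinct real).
General solution: y = C₁e^(-x) + C₂e^(8x).


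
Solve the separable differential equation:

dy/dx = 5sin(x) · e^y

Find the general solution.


Separate: e^(-y) dy = 5sin(x) dx.
Integrate: -e^(-y) = -5cos(x) + C₀.
Rearrange: e^(-y) = 5cos(x) + C.


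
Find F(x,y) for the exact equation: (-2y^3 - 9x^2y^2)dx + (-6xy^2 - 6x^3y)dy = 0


Check exactness: ∂M/∂y = -6y^2 - 18x^2y and ∂N/∂x = -6y^2 - 18x^2y; equal, so the equation is exact.
Integrate M with respect to x (treating y as constant): ∫M dx = -2xy^3 - 3x^3y^2 + h(y).
Differentiate w.r.t. y and set equal to N: all terms match, so h'(y) = 0 and h is a constant absorbed into C.
General solution: -2xy^3 - 3x^3y^2 = C.


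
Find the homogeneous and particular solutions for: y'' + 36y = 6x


Homogeneous: r² + 36 = 0 ⇒ r = ±6i, y_h = C₁cos(6x) + C₂sin(6x).
Polynomial forcing; try y_p = Ax + B. Then y_p'' + 36 y_p = 36(Ax + B) = 6x, so B = 0 and A = 1/6.
General solution: y = C₁cos(6x) + C₂sin(6x) + (1/6)x.


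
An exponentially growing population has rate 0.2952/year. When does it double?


Exponential growth: P(t) = P₀ e^(0.2952t). Set P(t)/P₀ = 2: e^(0.2952t) = 2.
Solve: t = ln(2)/0.2952 ≈ 2.35 years.


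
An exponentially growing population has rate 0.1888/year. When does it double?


Exponential growth: P(t) = P₀ e^(0.1888t). Set P(t)/P₀ = 2: e^(0.1888t) = 2.
Solve: t = ln(2)/0.1888 ≈ 3.67 years.


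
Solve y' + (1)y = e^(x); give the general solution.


P(x) = 1 ⇒ μ = e^(x).
(μ y)' = e^(2x) ⇒ μ y = e^(2x)/2 + C.
Divide by μ: y = (1/2)e^(x) + Ce^(-x).


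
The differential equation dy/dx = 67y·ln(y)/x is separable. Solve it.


Separate: dy/[y ln(y)] = 67 dx/x.
Substitute u = ln(y): du/u = 67 dx/x.
Integrate: ln|ln(y)| = 67ln|x| + C₀, hence ln(y) = C·x^67.


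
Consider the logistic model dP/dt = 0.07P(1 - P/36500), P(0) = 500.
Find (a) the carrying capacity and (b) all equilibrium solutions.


Logistic ODE dP/dt = 0.07P(1 - P/36500) has equilibria where dP/dt = 0, i.e. P = 0 or P = 36500.
The coefficient (1 - P/K) = 0 when P = K, identifying K = 36500 as the carrying capacity.
(a) K = 36500; (b) equilibria P = 0 and P = 36500.


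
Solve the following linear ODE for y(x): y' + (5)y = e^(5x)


P(x) = 5 ⇒ μ = e^(5x).
(μ y)' = e^(10x) ⇒ μ y = (1/10)e^(10x) + C.
Divide by μ: y = (1/10)e^(5x) + Ce^(-5x).


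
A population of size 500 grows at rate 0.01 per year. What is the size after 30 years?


The ODE dP/dt = 0.01P has solution P(t) = P(0)e^(0.01t).
Substitute P(0) = 500 and t = 30: P(30) = 500 e^(0.30) ≈ 675.


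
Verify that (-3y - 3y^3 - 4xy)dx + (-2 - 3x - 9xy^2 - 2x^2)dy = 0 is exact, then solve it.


Check exactness: ∂M/∂y = -3 - 9y^2 - 4x and ∂N/∂x = -3 - 9y^2 - 4x; equal, so the equation is exact.
Integrate M with respect to x (treating y as constant): ∫M dx = -3xy - 3xy^3 - 2x^2y + h(y).
Differentiate w.r.t. y and set equal to N: the x-dependent terms already match, leaving h'(y) = -2. Integrate: h(y) = -2y.
So F(x,y) = -2y - 3xy - 3xy^3 - 2x^2y.
General solution: -2y - 3xy - 3xy^3 - 2x^2y = C.


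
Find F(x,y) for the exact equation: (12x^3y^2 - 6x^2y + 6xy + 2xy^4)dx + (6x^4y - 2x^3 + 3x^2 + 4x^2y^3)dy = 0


Check exactness: ∂M/∂y = 24x^3y - 6x^2 + 6x + 8xy^3 and ∂N/∂x = 24x^3y - 6x^2 + 6x + 8xy^3; equal, so the equation is exact.
Integrate M with respect to x (treating y as constant): ∫M dx = 3x^4y^2 - 2x^3y + 3x^2y + x^2y^4 + h(y).
Differentiate w.r.t. y and set equal to N: all terms match, so h'(y) = 0 and h is a constant absorbed into C.
General solution: 3x^4y^2 - 2x^3y + 3x^2y + x^2y^4 = C.


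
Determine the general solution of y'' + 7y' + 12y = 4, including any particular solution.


Characteristic roots of r² + 7r + 12 = 0 are -4, -3.
y_h = C₁e^(-4x) + C₂e^(-3x).
Constant forcing; try y_p = A. Then 12A = 4 ⇒ A = 1/3.
General solution: y = C₁e^(-4x) + C₂e^(-3x) + 1/3.


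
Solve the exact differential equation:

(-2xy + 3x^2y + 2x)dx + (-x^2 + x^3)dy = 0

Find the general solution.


Check exactness: ∂M/∂y = -2x + 3x^2 and ∂N/∂x = -2x + 3x^2; equal, so the equation is exact.
Integrate M with respect to x (treating y as constant): ∫M dx = -x^2y + x^3y + x^2 + h(y).
Differentiate w.r.t. y and set equal to N: all terms match, so h'(y) = 0 and h is a constant absorbed into C.
General solution: -x^2y + x^3y + x^2 = C.


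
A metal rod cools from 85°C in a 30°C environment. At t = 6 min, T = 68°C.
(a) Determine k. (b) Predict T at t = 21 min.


Newton's law: T(t) = T_a + (T₀ - T_a)e^(-kt).
(a) Use T(6) = 68: (68 - 30)/(85 - 30) = e^(-k·6), so k = -ln(0.691)/6 ≈ 0.0616.
(b) Apply k to t = 21: T(21) = 30 + (55)e^(-1.294) ≈ 45.1°C.


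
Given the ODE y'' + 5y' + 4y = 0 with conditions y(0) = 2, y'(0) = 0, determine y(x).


Characteristic roots of r² + 5r + 4 = 0 are -4, -1.
General solution y = c₁ e^(-4x) + c₂ e^(-x).
Apply y(0) = 2: c₁ + c₂ = 2. Apply y'(0) = 0: -4 c₁ - 1 c₂ = 0.
Solve: c₁ = -2/3, c₂ = 8/3.
Particular solution: y = -(2/3)e^(-4x) + (8/3)e^(-x).


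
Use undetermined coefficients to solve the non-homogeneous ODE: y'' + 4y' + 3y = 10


Characteristic roots of r² + 4r + 3 = 0 are -3, -1.
y_h = C₁e^(-3x) + C₂e^(-x).
Constant forcing; try y_p = A. Then 3A = 10 ⇒ A = 10/3.
General solution: y = C₁e^(-3x) + C₂e^(-x) + 10/3.


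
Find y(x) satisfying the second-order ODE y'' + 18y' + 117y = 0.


Characteristic equation: r² + 18r + 117 = 0.
Discriminant is negative; roots r = -9 ± 6i (complex conjugate pair).
General solution uses e^(α x)(C₁ cos(β x) + C₂ sin(β x)): y = e^(-9x)(C₁cos(6x) + C₂sin(6x)).


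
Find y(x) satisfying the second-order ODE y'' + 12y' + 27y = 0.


Characteristic equation: r² + 12r + 27 = 0.
Factor: (r + 9)(r + 3) = 0 ⇒ r = -9, -3 (distinct real).
General solution: y = C₁e^(-9x) + C₂e^(-3x).


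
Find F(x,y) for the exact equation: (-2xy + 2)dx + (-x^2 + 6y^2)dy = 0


Check exactness: ∂M/∂y = -2x and ∂N/∂x = -2x; equal, so the equation is exact.
Integrate M with respect to x (treating y as constant): ∫M dx = -x^2y + 2x + h(y).
Differentiate w.r.t. y and set equal to N: the x-dependent terms already match, leaving h'(y) = 6y^2. Integrate: h(y) = 2y^3.
So F(x,y) = -x^2y + 2x + 2y^3.
General solution: -x^2y + 2x + 2y^3 = C.


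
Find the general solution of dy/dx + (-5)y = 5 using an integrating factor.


P(x) = -5 ⇒ μ = e^(-5x).
(μ y)' = 5e^(-5x) ⇒ μ y = -e^(-5x) + C.
Divide by μ: y = -1 + Ce^(5x).


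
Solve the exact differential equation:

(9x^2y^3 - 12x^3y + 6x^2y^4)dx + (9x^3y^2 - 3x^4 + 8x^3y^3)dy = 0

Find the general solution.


Check exactness: ∂M/∂y = 27x^2y^2 - 12x^3 + 24x^2y^3 and ∂N/∂x = 27x^2y^2 - 12x^3 + 24x^2y^3; equal, so the equation is exact.
Integrate M with respect to x (treating y as constant): ∫M dx = 3x^3y^3 - 3x^4y + 2x^3y^4 + h(y).
Differentiate w.r.t. y and set equal to N: all terms match, so h'(y) = 0 and h is a constant absorbed into C.
General solution: 3x^3y^3 - 3x^4y + 2x^3y^4 = C.


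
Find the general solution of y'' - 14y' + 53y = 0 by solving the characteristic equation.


Characteristic equation: r² - 14r + 53 = 0.
Discriminant is negative; roots r = 7 ± 2i (complex conjugate pair).
General solution uses e^(α x)(C₁ cos(β x) + C₂ sin(β x)): y = e^(7x)(C₁cos(2x) + C₂sin(2x)).


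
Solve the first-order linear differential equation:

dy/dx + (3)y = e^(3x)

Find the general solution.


P(x) = 3 ⇒ μ = e^(3x).
(μ y)' = e^(6x) ⇒ μ y = (1/6)e^(6x) + C.
Divide by μ: y = (1/6)e^(3x) + Ce^(-3x).


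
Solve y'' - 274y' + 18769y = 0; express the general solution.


Characteristic equation: r² - 274r + 18769 = 0, i.e. (r - 137)² = 0.
Repeated root r = 137; include an x factor for the second linearly independent solution.
General solution: y = (C₁ + C₂x)e^(137x).


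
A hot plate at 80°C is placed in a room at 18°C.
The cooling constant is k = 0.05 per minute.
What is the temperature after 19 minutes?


Newton's law: dT/dt = -k(T - T_a) has solution T(t) = T_a + (T₀ - T_a)e^(-kt).
Plug in T_a = 18, T₀ = 80, k = 0.05, t = 19: T(19) = 18 + (62)e^(-0.95) ≈ 42.0°C.


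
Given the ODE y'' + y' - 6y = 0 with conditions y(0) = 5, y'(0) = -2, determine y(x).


Characteristic roots of r² + r - 6 = 0 are -3, 2.
General solution y = c₁ e^(-3x) + c₂ e^(2x).
Apply y(0) = 5: c₁ + c₂ = 5. Apply y'(0) = -2: -3 c₁ + 2 c₂ = -2.
Solve: c₁ = 12/5, c₂ = 13/5.
Particular solution: y = (12/5)e^(-3x) + (13/5)e^(2x).


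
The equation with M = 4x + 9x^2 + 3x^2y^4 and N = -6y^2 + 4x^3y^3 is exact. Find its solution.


Check exactness: ∂M/∂y = 12x^2y^3 and ∂N/∂x = 12x^2y^3; equal, so the equation is exact.
Integrate M with respect to x (treating y as constant): ∫M dx = 2x^2 + 3x^3 + x^3y^4 + h(y).
Differentiate w.r.t. y and set equal to N: the x-dependent terms already match, leaving h'(y) = -6y^2. Integrate: h(y) = -2y^3.
So F(x,y) = -2y^3 + 2x^2 + 3x^3 + x^3y^4.
General solution: -2y^3 + 2x^2 + 3x^3 + x^3y^4 = C.


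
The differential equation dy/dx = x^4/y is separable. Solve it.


Separate variables: y dy = x^4 dx.
Integrate both sides: y²/2 = (1/5)x^5 + C₀.
Multiply by 2: y² = (2/5)x^5 + C.


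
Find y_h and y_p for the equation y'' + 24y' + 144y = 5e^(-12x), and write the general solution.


Characteristic polynomial (r + 12)² = 0; repeated root r = -12.
y_h = (C₁ + C₂x)e^(-12x). Forcing matches the repeated root (resonance), so try y_p = Ax² e^(-12x).
Substitute and solve for A: 2A = 5, so A = 5/2.
General solution: y = (C₁ + C₂x + (5/2)x²)e^(-12x).


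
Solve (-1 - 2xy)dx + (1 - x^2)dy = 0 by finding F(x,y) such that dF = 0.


Check exactness: ∂M/∂y = -2x and ∂N/∂x = -2x; equal, so the equation is exact.
Integrate M with respect to x (treating y as constant): ∫M dx = -x - x^2y + h(y).
Differentiate w.r.t. y and set equal to N: the x-dependent terms already match, leaving h'(y) = 1. Integrate: h(y) = y.
So F(x,y) = y - x - x^2y.
General solution: y - x - x^2y = C.


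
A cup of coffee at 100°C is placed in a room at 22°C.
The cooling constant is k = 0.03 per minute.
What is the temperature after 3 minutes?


Newton's law: dT/dt = -k(T - T_a) has solution T(t) = T_a + (T₀ - T_a)e^(-kt).
Plug in T_a = 22, T₀ = 100, k = 0.03, t = 3: T(3) = 22 + (78)e^(-0.09) ≈ 93.3°C.


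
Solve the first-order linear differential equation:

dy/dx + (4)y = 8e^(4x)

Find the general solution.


P(x) = 4 ⇒ μ = e^(4x).
(μ y)' = 8e^(8x) ⇒ μ y = (8/8)e^(8x) + C.
Divide by μ: y = e^(4x) + Ce^(-4x).


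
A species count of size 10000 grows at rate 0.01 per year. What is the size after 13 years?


The ODE dP/dt = 0.01P has solution P(t) = P(0)e^(0.01t).
Substitute P(0) = 10000 and t = 13: P(13) = 10000 e^(0.13) ≈ 11388.


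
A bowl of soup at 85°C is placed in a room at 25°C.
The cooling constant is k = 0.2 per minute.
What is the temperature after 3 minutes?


Newton's law: dT/dt = -k(T - T_a) has solution T(t) = T_a + (T₀ - T_a)e^(-kt).
Plug in T_a = 25, T₀ = 85, k = 0.2, t = 3: T(3) = 25 + (60)e^(-0.60) ≈ 57.9°C.


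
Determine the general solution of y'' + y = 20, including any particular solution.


Homogeneous part: r² + 1 = 0 ⇒ r = ±1i, so y_h = C₁cos(x) + C₂sin(x).
Try constant y_p = A; plug in: 1A = 20 ⇒ A = 20.
General solution: y = C₁cos(x) + C₂sin(x) + 20.


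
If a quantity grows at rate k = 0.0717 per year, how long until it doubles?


Exponential growth: P(t) = P₀ e^(0.0717t). Set P(t)/P₀ = 2: e^(0.0717t) = 2.
Solve: t = ln(2)/0.0717 ≈ 9.67 years.


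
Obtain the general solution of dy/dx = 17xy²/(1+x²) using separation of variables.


Separate: dy/y² = 17x/(1+x²) dx.
Integrate LHS: ∫ dy/y² = -1/y.
Integrate RHS via u = 1+x²: (17/2)ln(1+x²) + C.
Result: -1/y = (17/2)ln(1+x²) + C.


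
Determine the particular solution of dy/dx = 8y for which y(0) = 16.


General solution of y' = 8y is y = Ce^(8x).
Apply y(0) = 16: C = 16.
Particular solution: y = 16e^(8x).


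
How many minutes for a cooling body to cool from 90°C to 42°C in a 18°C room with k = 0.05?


From T(t) = T_a + (T₀ - T_a)e^(-kt), set T(t) = 42:
(42 - 18) / (90 - 18) = e^(-0.05t), so t = -ln(0.333)/0.05 ≈ 22.0 minutes.


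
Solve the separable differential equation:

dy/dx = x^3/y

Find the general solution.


Separate variables: y dy = x^3 dx.
Integrate both sides: y²/2 = (1/4)x^4 + C₀.
Multiply by 2: y² = (1/2)x^4 + C.


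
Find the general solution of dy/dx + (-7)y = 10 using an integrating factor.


P(x) = -7 ⇒ μ = e^(-7x).
(μ y)' = 10e^(-7x) ⇒ μ y = -(10/7)e^(-7x) + C.
Divide by μ: y = -10/7 + Ce^(7x).


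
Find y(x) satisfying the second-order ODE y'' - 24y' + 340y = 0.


Characteristic equation: r² - 24r + 340 = 0.
Discriminant is negative; roots r = 12 ± 14i (complex conjugate pair).
General solution uses e^(α x)(C₁ cos(β x) + C₂ sin(β x)): y = e^(12x)(C₁cos(14x) + C₂sin(14x)).


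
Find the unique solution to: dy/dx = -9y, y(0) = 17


General solution of y' = -9y is y = Ce^(-9x).
Apply y(0) = 17: C = 17.
Particular solution: y = 17e^(-9x).


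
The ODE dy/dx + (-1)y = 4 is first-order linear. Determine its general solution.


P(x) = -1 ⇒ μ = e^(-x).
(μ y)' = 4e^(-x) ⇒ μ y = -4e^(-x) + C.
Divide by μ: y = -4 + Ce^(x).


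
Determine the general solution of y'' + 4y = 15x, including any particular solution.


Homogeneous: r² + 4 = 0 ⇒ r = ±2i, y_h = C₁cos(2x) + C₂sin(2x).
Polynomial forcing; try y_p = Ax + B. Then y_p'' + 4 y_p = 4(Ax + B) = 15x, so B = 0 and A = 15/4.
General solution: y = C₁cos(2x) + C₂sin(2x) + (15/4)x.


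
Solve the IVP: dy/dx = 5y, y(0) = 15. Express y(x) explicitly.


General solution of y' = 5y is y = Ce^(5x).
Apply y(0) = 15: C = 15.
Particular solution: y = 15e^(5x).


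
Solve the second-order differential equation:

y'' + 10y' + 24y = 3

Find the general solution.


Characteristic roots of r² + 10r + 24 = 0 are -6, -4.
y_h = C₁e^(-6x) + C₂e^(-4x).
Constant forcing; try y_p = A. Then 24A = 3 ⇒ A = 1/8.
General solution: y = C₁e^(-6x) + C₂e^(-4x) + 1/8.


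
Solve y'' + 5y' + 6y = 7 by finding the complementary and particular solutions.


Characteristic roots of r² + 5r + 6 = 0 are -3, -2.
y_h = C₁e^(-3x) + C₂e^(-2x).
Constant forcing; try y_p = A. Then 6A = 7 ⇒ A = 7/6.
General solution: y = C₁e^(-3x) + C₂e^(-2x) + 7/6.


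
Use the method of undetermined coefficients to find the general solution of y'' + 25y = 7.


Homogeneous part: r² + 25 = 0 ⇒ r = ±5i, so y_h = C₁cos(5x) + C₂sin(5x).
Try constant y_p = A; plug in: 25A = 7 ⇒ A = 7/25.
General solution: y = C₁cos(5x) + C₂sin(5x) + 7/25.


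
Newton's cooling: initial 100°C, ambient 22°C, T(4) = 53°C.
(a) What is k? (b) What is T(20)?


Newton's law: T(t) = T_a + (T₀ - T_a)e^(-kt).
(a) Use T(4) = 53: (53 - 22)/(100 - 22) = e^(-k·4), so k = -ln(0.397)/4 ≈ 0.2307.
(b) Apply k to t = 20: T(20) = 22 + (78)e^(-4.614) ≈ 22.8°C.


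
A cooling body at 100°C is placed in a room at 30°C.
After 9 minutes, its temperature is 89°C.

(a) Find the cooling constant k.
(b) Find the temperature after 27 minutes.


Newton's law: T(t) = T_a + (T₀ - T_a)e^(-kt).
(a) Use T(9) = 89: (89 - 30)/(100 - 30) = e^(-k·9), so k = -ln(0.843)/9 ≈ 0.0190.
(b) Apply k to t = 27: T(27) = 30 + (70)e^(-0.513) ≈ 71.9°C.


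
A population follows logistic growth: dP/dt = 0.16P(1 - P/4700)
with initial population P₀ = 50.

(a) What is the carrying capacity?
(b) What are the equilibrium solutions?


Logistic ODE dP/dt = 0.16P(1 - P/4700) has equilibria where dP/dt = 0, i.e. P = 0 or P = 4700.
The coefficient (1 - P/K) = 0 when P = K, identifying K = 4700 as the carrying capacity.
(a) K = 4700; (b) equilibria P = 0 and P = 4700.


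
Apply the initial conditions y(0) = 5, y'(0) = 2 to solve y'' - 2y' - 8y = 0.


Characteristic roots of r² - 2r - 8 = 0 are 4, -2.
General solution y = c₁ e^(4x) + c₂ e^(-2x).
Apply y(0) = 5: c₁ + c₂ = 5. Apply y'(0) = 2: 4 c₁ - 2 c₂ = 2.
Solve: c₁ = 2, c₂ = 3.
Particular solution: y = 2e^(4x) + 3e^(-2x).


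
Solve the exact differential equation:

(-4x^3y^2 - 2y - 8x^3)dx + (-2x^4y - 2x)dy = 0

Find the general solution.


Check exactness: ∂M/∂y = -8x^3y - 2 and ∂N/∂x = -8x^3y - 2; equal, so the equation is exact.
Integrate M with respect to x (treating y as constant): ∫M dx = -x^4y^2 - 2xy - 2x^4 + h(y).
Differentiate w.r.t. y and set equal to N: all terms match, so h'(y) = 0 and h is a constant absorbed into C.
General solution: -x^4y^2 - 2xy - 2x^4 = C.


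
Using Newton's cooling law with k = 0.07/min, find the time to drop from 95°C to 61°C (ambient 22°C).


From T(t) = T_a + (T₀ - T_a)e^(-kt), set T(t) = 61:
(61 - 22) / (95 - 22) = e^(-0.07t), so t = -ln(0.534)/0.07 ≈ 9.0 minutes.


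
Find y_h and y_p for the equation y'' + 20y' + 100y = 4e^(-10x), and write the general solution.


Characteristic polynomial (r + 10)² = 0; repeated root r = -10.
y_h = (C₁ + C₂x)e^(-10x). Forcing matches the repeated root (resonance), so try y_p = Ax² e^(-10x).
Substitute and solve for A: 2A = 4, so A = 2.
General solution: y = (C₁ + C₂x + 2x²)e^(-10x).


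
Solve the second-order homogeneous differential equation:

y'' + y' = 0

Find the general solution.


Characteristic equation: r² + r = 0.
Factor: (r - 0)(r + 1) = 0 ⇒ r = 0, -1 (distinct real).
General solution: y = C₁ + C₂e^(-x).


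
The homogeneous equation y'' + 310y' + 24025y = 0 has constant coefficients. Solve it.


Characteristic equation: r² + 310r + 24025 = 0, i.e. (r + 155)² = 0.
Repeated root r = -155; include an x factor for the second linearly independent solution.
General solution: y = (C₁ + C₂x)e^(-155x).


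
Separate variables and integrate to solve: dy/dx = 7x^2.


Integrate both sides with respect to x: y = ∫ 7x^2 dx = (7/3)x^3 + C.


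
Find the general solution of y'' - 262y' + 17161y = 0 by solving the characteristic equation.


Characteristic equation: r² - 262r + 17161 = 0, i.e. (r - 131)² = 0.
Repeated root r = 131; include an x factor for the second linearly independent solution.
General solution: y = (C₁ + C₂x)e^(131x).


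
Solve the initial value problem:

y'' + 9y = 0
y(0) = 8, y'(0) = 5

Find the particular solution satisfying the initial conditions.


Characteristic roots of r² + 9 = 0 are ±3i, so y = C₁cos(3x) + C₂sin(3x).
Apply y(0) = 8: C₁ = 8. Differentiate and apply y'(0) = 5: 3·C₂ = 5, so C₂ = 5/3.
Particular solution: y = 8cos(3x) + (5/3)sin(3x).


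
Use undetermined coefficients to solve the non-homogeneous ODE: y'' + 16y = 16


Homogeneous part: r² + 16 = 0 ⇒ r = ±4i, so y_h = C₁cos(4x) + C₂sin(4x).
Try constant y_p = A; plug in: 16A = 16 ⇒ A = 1.
General solution: y = C₁cos(4x) + C₂sin(4x) + 1.


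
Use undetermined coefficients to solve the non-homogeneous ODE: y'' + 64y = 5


Homogeneous part: r² + 64 = 0 ⇒ r = ±8i, so y_h = C₁cos(8x) + C₂sin(8x).
Try constant y_p = A; plug in: 64A = 5 ⇒ A = 5/64.
General solution: y = C₁cos(8x) + C₂sin(8x) + 5/64.


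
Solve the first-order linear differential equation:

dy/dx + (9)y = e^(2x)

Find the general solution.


P(x) = 9 ⇒ μ = e^(9x).
(μ y)' = e^(11x) ⇒ μ y = e^(11x)/11 + C.
Divide by μ: y = (1/11)e^(2x) + Ce^(-9x).


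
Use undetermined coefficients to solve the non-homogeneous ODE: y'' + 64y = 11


Homogeneous part: r² + 64 = 0 ⇒ r = ±8i, so y_h = C₁cos(8x) + C₂sin(8x).
Try constant y_p = A; plug in: 64A = 11 ⇒ A = 11/64.
General solution: y = C₁cos(8x) + C₂sin(8x) + 11/64.


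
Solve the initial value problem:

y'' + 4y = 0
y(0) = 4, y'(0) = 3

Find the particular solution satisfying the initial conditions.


Characteristic roots of r² + 4 = 0 are ±2i, so y = C₁cos(2x) + C₂sin(2x).
Apply y(0) = 4: C₁ = 4. Differentiate and apply y'(0) = 3: 2·C₂ = 3, so C₂ = 3/2.
Particular solution: y = 4cos(2x) + (3/2)sin(2x).


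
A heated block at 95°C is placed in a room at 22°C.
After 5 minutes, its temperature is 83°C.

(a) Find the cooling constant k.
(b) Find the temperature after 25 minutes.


Newton's law: T(t) = T_a + (T₀ - T_a)e^(-kt).
(a) Use T(5) = 83: (83 - 22)/(95 - 22) = e^(-k·5), so k = -ln(0.836)/5 ≈ 0.0359.
(b) Apply k to t = 25: T(25) = 22 + (73)e^(-0.898) ≈ 51.7°C.
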